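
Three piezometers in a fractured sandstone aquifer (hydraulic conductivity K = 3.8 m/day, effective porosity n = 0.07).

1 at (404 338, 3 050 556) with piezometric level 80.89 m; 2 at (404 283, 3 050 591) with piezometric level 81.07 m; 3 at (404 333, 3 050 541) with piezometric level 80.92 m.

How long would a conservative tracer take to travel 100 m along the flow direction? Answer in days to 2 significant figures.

480 days

Three-point gradient (reference 1): Δ to 2 = (-55, 35, +0.18), Δ to 3 = (-5, -15, +0.03).
∂h/∂x = -0.003750, ∂h/∂y = -0.0007500 (det = 1000).
|∇h| = √(-0.003750² + -0.0007500²) = 0.003824
Seepage velocity v = K·i/n = 3.8 × 0.003824 / 0.07 = 0.2076 m/day.
t = 100 / 0.2076 = 481.7 days.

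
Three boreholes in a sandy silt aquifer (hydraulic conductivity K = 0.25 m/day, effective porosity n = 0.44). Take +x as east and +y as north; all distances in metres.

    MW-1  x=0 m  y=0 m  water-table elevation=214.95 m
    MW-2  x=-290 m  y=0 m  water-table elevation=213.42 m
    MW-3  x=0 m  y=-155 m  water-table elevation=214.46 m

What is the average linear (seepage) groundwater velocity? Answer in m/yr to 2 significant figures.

∂h/∂x = (213.42 − 214.95) / (-290 − 0) = +0.005276
∂h/∂y = (214.46 − 214.95) / (-155 − 0) = +0.003161
|∇h| = √(0.005276² + 0.003161²) = 0.00615
Seepage velocity v = K·i/n = 0.25 × 0.00615 / 0.44 = 0.003494 m/day = 1.276 m/yr.

1.3 m/yr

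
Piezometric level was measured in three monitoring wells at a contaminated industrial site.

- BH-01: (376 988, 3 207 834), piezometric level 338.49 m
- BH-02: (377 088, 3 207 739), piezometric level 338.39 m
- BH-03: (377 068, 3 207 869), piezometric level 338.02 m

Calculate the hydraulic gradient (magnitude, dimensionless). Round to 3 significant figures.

Differences from BH-01: to BH-02 (Δx, Δy, Δh) = (100, -95, -0.10); to BH-03 = (80, 35, -0.47).
Solve a·Δx + b·Δy = Δh: det = 100·35 − 80·(-95) = 11100.
∂h/∂x = [(-0.10)·35 − (-0.47)·(-95)] / 11100 = -0.004338
∂h/∂y = [100·(-0.47) − 80·(-0.10)] / 11100 = -0.003514
|∇h| = √(-0.004338² + -0.003514²) = 0.005583

0.00558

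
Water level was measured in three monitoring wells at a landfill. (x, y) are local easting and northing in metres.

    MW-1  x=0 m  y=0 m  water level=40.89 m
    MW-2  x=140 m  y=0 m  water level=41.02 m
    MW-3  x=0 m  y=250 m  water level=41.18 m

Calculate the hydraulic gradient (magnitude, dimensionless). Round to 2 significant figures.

0.0015

∂h/∂x = (41.02 − 40.89) / (140 − 0) = +0.0009286
∂h/∂y = (41.18 − 40.89) / (250 − 0) = +0.001160
|∇h| = √(0.0009286² + 0.001160²) = 0.001486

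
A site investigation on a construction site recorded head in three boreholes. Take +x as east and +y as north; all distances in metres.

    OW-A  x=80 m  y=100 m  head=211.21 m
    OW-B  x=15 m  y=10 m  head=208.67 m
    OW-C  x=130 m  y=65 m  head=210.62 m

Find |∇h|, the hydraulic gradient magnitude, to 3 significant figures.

With h = a·x + b·y + c and OW-A as origin, the differences give:
  (-65)·a + (-90)·b = -2.54
  50·a + (-35)·b = -0.59
Eliminate b (×(-35) and ×(-90), subtract): 6775·a = 35.800 → a = ∂h/∂x = +0.005284
Back-substitute: b = ∂h/∂y = +0.02441.
|∇h| = √(0.005284² + 0.02441²) = 0.02498

0.0250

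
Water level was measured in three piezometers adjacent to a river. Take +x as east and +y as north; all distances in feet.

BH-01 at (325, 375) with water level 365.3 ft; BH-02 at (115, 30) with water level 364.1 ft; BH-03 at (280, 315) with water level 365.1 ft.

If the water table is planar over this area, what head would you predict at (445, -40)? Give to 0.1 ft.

363.5 ft

Differences from BH-01: to BH-02 (Δx, Δy, Δh) = (-210, -345, -1.2); to BH-03 = (-45, -60, -0.2).
Solve a·Δx + b·Δy = Δh: det = (-210)·(-60) − (-45)·(-345) = -2925.
∂h/∂x = [(-1.2)·(-60) − (-0.2)·(-345)] / -2925 = -0.001026
∂h/∂y = [(-210)·(-0.2) − (-45)·(-1.2)] / -2925 = +0.004103
h(445, -40) = 365.3 + (-0.001026)·(120) + (+0.004103)·(-415) = 365.3 -0.123 -1.703 = 363.474 ft.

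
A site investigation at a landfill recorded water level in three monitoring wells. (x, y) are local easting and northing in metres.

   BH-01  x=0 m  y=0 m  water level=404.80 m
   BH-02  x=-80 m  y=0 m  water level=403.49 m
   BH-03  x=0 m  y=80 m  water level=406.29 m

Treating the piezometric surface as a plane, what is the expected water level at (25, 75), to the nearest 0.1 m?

∂h/∂x = (403.49 − 404.80) / (-80 − 0) = +0.01638
∂h/∂y = (406.29 − 404.80) / (80 − 0) = +0.01863
h(25, 75) = 404.80 + (+0.01638)·(25) + (+0.01863)·(75) = 404.80 +0.409 +1.397 = 406.606 m.

406.6 m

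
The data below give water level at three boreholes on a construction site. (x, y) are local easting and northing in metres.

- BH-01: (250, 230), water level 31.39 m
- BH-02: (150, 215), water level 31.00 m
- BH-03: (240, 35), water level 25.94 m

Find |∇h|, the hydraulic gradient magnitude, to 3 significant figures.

Differences from BH-01: to BH-02 (Δx, Δy, Δh) = (-100, -15, -0.39); to BH-03 = (-10, -195, -5.45).
Determinant of the coordinate differences = (-100)·(-195) − (-10)·(-15) = 19350.
∂h/∂x = [(-0.39)·(-195) − (-5.45)·(-15)] / 19350 = -0.0002946
∂h/∂y = [(-100)·(-5.45) − (-10)·(-0.39)] / 19350 = +0.02796
|∇h| = √(-0.0002946² + 0.02796²) = 0.02796

0.0280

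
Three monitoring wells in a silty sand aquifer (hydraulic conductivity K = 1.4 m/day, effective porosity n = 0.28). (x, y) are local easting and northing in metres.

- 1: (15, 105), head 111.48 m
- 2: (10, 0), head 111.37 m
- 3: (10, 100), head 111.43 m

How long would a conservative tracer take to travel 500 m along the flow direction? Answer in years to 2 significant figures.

29 years

Differences from 1: to 2 (Δx, Δy, Δh) = (-5, -105, -0.11); to 3 = (-5, -5, -0.05).
Solve a·Δx + b·Δy = Δh: det = (-5)·(-5) − (-5)·(-105) = -500.
∂h/∂x = [(-0.11)·(-5) − (-0.05)·(-105)] / -500 = +0.009400
∂h/∂y = [(-5)·(-0.05) − (-5)·(-0.11)] / -500 = +0.0006000
|∇h| = √(0.009400² + 0.0006000²) = 0.009419
Seepage velocity v = K·i/n = 1.4 × 0.009419 / 0.28 = 0.04709 m/day.
t = 500 / 0.04709 = 1.062e+04 days = 29.1 years.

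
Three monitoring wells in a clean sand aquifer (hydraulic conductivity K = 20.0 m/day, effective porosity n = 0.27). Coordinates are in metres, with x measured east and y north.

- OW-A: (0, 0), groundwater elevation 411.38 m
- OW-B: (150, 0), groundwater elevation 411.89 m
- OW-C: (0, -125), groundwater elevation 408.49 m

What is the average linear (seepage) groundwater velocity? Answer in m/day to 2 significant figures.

∂h/∂x = (411.89 − 411.38) / (150 − 0) = +0.003400
∂h/∂y = (408.49 − 411.38) / (-125 − 0) = +0.02312
|∇h| = √(0.003400² + 0.02312²) = 0.02337
Seepage velocity v = K·i/n = 20.0 × 0.02337 / 0.27 = 1.731 m/day.

1.7 m/day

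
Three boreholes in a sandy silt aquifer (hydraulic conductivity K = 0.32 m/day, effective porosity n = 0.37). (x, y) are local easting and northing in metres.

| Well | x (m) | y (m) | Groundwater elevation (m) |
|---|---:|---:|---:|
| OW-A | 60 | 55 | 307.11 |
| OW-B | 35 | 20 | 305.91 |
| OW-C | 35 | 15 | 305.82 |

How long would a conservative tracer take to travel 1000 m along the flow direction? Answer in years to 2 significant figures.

110 years

Taking OW-A as reference: OW-B−OW-A = (-25, -35, -1.20); OW-C−OW-A = (-25, -40, -1.29).
Solve a·Δx + b·Δy = Δh: det = (-25)·(-40) − (-25)·(-35) = 125.
∂h/∂x = [(-1.20)·(-40) − (-1.29)·(-35)] / 125 = +0.02280
∂h/∂y = [(-25)·(-1.29) − (-25)·(-1.20)] / 125 = +0.01800
|∇h| = √(0.02280² + 0.01800²) = 0.02905
Seepage velocity v = K·i/n = 0.32 × 0.02905 / 0.37 = 0.02512 m/day.
t = 1000 / 0.02512 = 3.981e+04 days = 109 years.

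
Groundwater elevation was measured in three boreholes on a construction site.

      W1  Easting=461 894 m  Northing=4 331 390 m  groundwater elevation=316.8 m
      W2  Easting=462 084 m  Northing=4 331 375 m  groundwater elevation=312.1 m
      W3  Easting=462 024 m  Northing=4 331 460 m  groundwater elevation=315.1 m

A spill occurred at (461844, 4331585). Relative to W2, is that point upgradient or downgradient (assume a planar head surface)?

upgradient

Differences from W1: to W2 (Δx, Δy, Δh) = (190, -15, -4.7); to W3 = (130, 70, -1.7).
Solve a·Δx + b·Δy = Δh: det = 190·70 − 130·(-15) = 15250.
∂h/∂x = [(-4.7)·70 − (-1.7)·(-15)] / 15250 = -0.02325
∂h/∂y = [190·(-1.7) − 130·(-4.7)] / 15250 = +0.01889
Head at (461844, 4331585) = 316.8 + (-0.02325)·(-50) + (+0.01889)·(195) = 321.64 m.
That is higher than the 312.1 m at W2, so the point is upgradient.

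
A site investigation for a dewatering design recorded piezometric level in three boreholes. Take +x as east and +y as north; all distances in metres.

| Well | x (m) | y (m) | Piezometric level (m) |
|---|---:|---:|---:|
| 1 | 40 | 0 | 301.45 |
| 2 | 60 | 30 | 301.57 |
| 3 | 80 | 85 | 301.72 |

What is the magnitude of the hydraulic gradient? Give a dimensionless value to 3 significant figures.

0.00437

With h = a·x + b·y + c and 1 as origin, the differences give:
  20·a + 30·b = +0.12
  40·a + 85·b = +0.27
Eliminate b (×85 and ×30, subtract): 500·a = 2.100 → a = ∂h/∂x = +0.004200
Back-substitute: b = ∂h/∂y = +0.001200.
|∇h| = √(0.004200² + 0.001200²) = 0.004368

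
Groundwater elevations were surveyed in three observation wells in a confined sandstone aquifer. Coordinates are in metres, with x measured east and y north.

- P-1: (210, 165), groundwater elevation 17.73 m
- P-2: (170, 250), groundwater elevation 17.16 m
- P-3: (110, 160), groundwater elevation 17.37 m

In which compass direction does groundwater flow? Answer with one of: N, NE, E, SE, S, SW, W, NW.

With h = a·x + b·y + c and P-1 as origin, the differences give:
  (-40)·a + 85·b = -0.57
  (-100)·a + (-5)·b = -0.36
Eliminate b (×(-5) and ×85, subtract): 8700·a = 33.450 → a = ∂h/∂x = +0.003845
Back-substitute: b = ∂h/∂y = -0.004897.
Flow = −∇h = (-0.003845 east, +0.004897 north), which points northwest.

NW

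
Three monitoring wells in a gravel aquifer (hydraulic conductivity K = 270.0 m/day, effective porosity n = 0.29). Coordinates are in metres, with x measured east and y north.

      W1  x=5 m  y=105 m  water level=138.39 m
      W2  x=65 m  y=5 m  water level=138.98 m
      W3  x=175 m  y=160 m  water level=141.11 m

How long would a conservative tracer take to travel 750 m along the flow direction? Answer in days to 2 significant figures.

53 days

Differences from W1: to W2 (Δx, Δy, Δh) = (60, -100, +0.59); to W3 = (170, 55, +2.72).
Solve a·Δx + b·Δy = Δh: det = 60·55 − 170·(-100) = 20300.
∂h/∂x = [(+0.59)·55 − (+2.72)·(-100)] / 20300 = +0.01500
∂h/∂y = [60·(+2.72) − 170·(+0.59)] / 20300 = +0.003099
|∇h| = √(0.01500² + 0.003099²) = 0.01532
Seepage velocity v = K·i/n = 270.0 × 0.01532 / 0.29 = 14.26 m/day.
t = 750 / 14.26 = 52.59 days.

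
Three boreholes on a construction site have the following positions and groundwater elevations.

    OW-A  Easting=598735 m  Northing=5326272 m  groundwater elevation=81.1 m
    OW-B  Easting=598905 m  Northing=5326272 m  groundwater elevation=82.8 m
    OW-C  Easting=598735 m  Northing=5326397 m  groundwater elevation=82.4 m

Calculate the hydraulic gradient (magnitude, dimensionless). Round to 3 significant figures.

∂h/∂x = (82.8 − 81.1) / (598905 − 598735) = +0.01000
∂h/∂y = (82.4 − 81.1) / (5326397 − 5326272) = +0.01040
|∇h| = √(0.01000² + 0.01040²) = 0.01443

0.0144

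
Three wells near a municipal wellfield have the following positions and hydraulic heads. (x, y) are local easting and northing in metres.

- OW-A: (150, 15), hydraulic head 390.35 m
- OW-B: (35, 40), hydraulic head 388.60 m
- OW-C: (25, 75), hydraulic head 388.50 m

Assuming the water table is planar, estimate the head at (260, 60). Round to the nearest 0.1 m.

392.1 m

Differences from OW-A: to OW-B (Δx, Δy, Δh) = (-115, 25, -1.75); to OW-C = (-125, 60, -1.85).
Determinant of the coordinate differences = (-115)·60 − (-125)·25 = -3775.
∂h/∂x = [(-1.75)·60 − (-1.85)·25] / -3775 = +0.01556
∂h/∂y = [(-115)·(-1.85) − (-125)·(-1.75)] / -3775 = +0.001589
h(260, 60) = 390.35 + (+0.01556)·(110) + (+0.001589)·(45) = 390.35 +1.712 +0.072 = 392.133 m.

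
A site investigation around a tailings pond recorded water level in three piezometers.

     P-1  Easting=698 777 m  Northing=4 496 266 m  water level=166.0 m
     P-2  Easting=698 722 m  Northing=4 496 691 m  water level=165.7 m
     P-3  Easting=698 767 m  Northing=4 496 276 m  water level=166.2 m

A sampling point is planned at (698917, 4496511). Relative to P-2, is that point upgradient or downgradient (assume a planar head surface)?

downgradient

Taking P-1 as reference: P-2−P-1 = (-55, 425, -0.3); P-3−P-1 = (-10, 10, +0.2).
Determinant of the coordinate differences = (-55)·10 − (-10)·425 = 3700.
∂h/∂x = [(-0.3)·10 − (+0.2)·425] / 3700 = -0.02378
∂h/∂y = [(-55)·(+0.2) − (-10)·(-0.3)] / 3700 = -0.003784
Head at (698917, 4496511) = 166.0 + (-0.02378)·(140) + (-0.003784)·(245) = 161.74 m.
That is lower than the 165.7 m at P-2, so the point is downgradient.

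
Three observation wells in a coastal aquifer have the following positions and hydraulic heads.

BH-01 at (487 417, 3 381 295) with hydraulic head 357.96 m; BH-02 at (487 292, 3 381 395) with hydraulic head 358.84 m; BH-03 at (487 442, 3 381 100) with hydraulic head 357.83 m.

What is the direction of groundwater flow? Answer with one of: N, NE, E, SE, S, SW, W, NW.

E

Differences from BH-01: to BH-02 (Δx, Δy, Δh) = (-125, 100, +0.88); to BH-03 = (25, -195, -0.13).
Solve a·Δx + b·Δy = Δh: det = (-125)·(-195) − 25·100 = 21875.
∂h/∂x = [(+0.88)·(-195) − (-0.13)·100] / 21875 = -0.007250
∂h/∂y = [(-125)·(-0.13) − 25·(+0.88)] / 21875 = -0.0002629
Flow = −∇h = (+0.007250 east, +0.0002629 north), which points east.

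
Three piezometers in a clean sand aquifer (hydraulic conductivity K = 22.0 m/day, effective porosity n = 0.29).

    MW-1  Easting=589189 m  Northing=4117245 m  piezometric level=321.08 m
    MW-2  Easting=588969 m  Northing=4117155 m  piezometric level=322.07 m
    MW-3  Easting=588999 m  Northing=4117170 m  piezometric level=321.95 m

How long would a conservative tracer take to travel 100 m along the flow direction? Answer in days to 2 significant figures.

150 days

Three-point gradient (reference MW-1): Δ to MW-2 = (-220, -90, +0.99), Δ to MW-3 = (-190, -75, +0.87).
∂h/∂x = -0.006750, ∂h/∂y = +0.005500 (det = -600).
|∇h| = √(-0.006750² + 0.005500²) = 0.008707
Seepage velocity v = K·i/n = 22.0 × 0.008707 / 0.29 = 0.6605 m/day.
t = 100 / 0.6605 = 151.4 days.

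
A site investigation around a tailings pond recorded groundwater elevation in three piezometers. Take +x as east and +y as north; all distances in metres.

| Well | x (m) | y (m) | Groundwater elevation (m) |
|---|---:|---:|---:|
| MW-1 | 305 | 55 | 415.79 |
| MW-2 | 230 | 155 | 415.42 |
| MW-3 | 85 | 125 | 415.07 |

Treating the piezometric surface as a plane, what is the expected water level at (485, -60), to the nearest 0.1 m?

With h = a·x + b·y + c and MW-1 as origin, the differences give:
  (-75)·a + 100·b = -0.37
  (-220)·a + 70·b = -0.72
Eliminate b (×70 and ×100, subtract): 16750·a = 46.100 → a = ∂h/∂x = +0.002752
Back-substitute: b = ∂h/∂y = -0.001636.
h(485, -60) = 415.79 + (+0.002752)·(180) + (-0.001636)·(-115) = 415.79 +0.495 +0.188 = 416.474 m.

416.5 m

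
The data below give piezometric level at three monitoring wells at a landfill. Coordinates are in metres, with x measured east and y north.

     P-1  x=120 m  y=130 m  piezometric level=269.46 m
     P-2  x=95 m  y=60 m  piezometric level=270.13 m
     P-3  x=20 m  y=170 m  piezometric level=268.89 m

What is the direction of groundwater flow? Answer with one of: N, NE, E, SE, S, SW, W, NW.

Taking P-1 as reference: P-2−P-1 = (-25, -70, +0.67); P-3−P-1 = (-100, 40, -0.57).
Determinant of the coordinate differences = (-25)·40 − (-100)·(-70) = -8000.
∂h/∂x = [(+0.67)·40 − (-0.57)·(-70)] / -8000 = +0.001637
∂h/∂y = [(-25)·(-0.57) − (-100)·(+0.67)] / -8000 = -0.01016
Flow = −∇h = (-0.001637 east, +0.01016 north), which points north.

N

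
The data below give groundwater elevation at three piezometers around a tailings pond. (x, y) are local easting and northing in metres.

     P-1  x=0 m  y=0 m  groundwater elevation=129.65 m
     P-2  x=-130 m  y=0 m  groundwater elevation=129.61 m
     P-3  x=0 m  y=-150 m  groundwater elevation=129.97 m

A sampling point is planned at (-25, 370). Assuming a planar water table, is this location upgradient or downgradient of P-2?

∂h/∂x = (129.61 − 129.65) / (-130 − 0) = +0.0003077
∂h/∂y = (129.97 − 129.65) / (-150 − 0) = -0.002133
Head at (-25, 370) = 129.65 + (+0.0003077)·(-25) + (-0.002133)·(370) = 128.85 m.
That is lower than the 129.61 m at P-2, so the point is downgradient.

downgradient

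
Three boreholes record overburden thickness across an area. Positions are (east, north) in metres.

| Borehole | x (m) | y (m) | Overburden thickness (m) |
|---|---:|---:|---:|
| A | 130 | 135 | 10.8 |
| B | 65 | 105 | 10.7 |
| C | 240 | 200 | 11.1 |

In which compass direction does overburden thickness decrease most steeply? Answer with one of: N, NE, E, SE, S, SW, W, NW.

S

With d = a·x + b·y + c and A as origin, the differences give:
  (-65)·a + (-30)·b = -0.1
  110·a + 65·b = +0.3
Eliminate b (×65 and ×(-30), subtract): -925·a = 2.50 → a = ∂d/∂x = -0.002703
Back-substitute: b = ∂d/∂y = +0.009189.
Steepest decrease is along −∇f = (+0.002703 E, -0.009189 N) → south.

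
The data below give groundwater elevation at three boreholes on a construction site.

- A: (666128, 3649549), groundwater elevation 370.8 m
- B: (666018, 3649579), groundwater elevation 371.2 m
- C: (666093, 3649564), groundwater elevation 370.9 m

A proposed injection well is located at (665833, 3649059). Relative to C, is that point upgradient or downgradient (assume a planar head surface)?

upgradient

Differences from A: to B (Δx, Δy, Δh) = (-110, 30, +0.4); to C = (-35, 15, +0.1).
Determinant of the coordinate differences = (-110)·15 − (-35)·30 = -600.
∂h/∂x = [(+0.4)·15 − (+0.1)·30] / -600 = -0.005000
∂h/∂y = [(-110)·(+0.1) − (-35)·(+0.4)] / -600 = -0.005000
Head at (665833, 3649059) = 370.8 + (-0.005000)·(-295) + (-0.005000)·(-490) = 374.73 m.
That is higher than the 370.9 m at C, so the point is upgradient.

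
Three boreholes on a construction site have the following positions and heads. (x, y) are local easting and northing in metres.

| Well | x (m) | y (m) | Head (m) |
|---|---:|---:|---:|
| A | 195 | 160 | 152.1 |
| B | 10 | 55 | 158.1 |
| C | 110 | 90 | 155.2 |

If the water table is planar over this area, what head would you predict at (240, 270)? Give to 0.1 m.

149.3 m

Differences from A: to B (Δx, Δy, Δh) = (-185, -105, +6.0); to C = (-85, -70, +3.1).
Determinant of the coordinate differences = (-185)·(-70) − (-85)·(-105) = 4025.
∂h/∂x = [(+6.0)·(-70) − (+3.1)·(-105)] / 4025 = -0.02348
∂h/∂y = [(-185)·(+3.1) − (-85)·(+6.0)] / 4025 = -0.01578
h(240, 270) = 152.1 + (-0.02348)·(45) + (-0.01578)·(110) = 152.1 -1.057 -1.735 = 149.308 m.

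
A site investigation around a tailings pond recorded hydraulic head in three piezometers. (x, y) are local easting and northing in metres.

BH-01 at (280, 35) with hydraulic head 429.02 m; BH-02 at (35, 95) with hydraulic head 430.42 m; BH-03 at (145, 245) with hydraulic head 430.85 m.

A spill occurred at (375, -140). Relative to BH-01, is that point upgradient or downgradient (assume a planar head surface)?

Taking BH-01 as reference: BH-02−BH-01 = (-245, 60, +1.40); BH-03−BH-01 = (-135, 210, +1.83).
Solve a·Δx + b·Δy = Δh: det = (-245)·210 − (-135)·60 = -43350.
∂h/∂x = [(+1.40)·210 − (+1.83)·60] / -43350 = -0.004249
∂h/∂y = [(-245)·(+1.83) − (-135)·(+1.40)] / -43350 = +0.005983
Head at (375, -140) = 429.02 + (-0.004249)·(95) + (+0.005983)·(-175) = 427.57 m.
That is lower than the 429.02 m at BH-01, so the point is downgradient.

downgradient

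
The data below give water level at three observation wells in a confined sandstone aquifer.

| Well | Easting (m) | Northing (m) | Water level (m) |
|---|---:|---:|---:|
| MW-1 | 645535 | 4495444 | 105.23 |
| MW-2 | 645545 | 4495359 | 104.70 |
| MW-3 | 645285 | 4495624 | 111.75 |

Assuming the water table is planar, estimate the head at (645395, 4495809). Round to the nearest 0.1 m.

Differences from MW-1: to MW-2 (Δx, Δy, Δh) = (10, -85, -0.53); to MW-3 = (-250, 180, +6.52).
Determinant of the coordinate differences = 10·180 − (-250)·(-85) = -19450.
∂h/∂x = [(-0.53)·180 − (+6.52)·(-85)] / -19450 = -0.02359
∂h/∂y = [10·(+6.52) − (-250)·(-0.53)] / -19450 = +0.003460
h(645395, 4495809) = 105.23 + (-0.02359)·(-140) + (+0.003460)·(365) = 105.23 +3.302 +1.263 = 109.795 m.

109.8 m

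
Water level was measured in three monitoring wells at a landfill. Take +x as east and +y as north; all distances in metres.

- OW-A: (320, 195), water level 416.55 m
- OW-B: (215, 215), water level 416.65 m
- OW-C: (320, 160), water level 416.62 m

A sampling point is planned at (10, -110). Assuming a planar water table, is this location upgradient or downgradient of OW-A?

Differences from OW-A: to OW-B (Δx, Δy, Δh) = (-105, 20, +0.10); to OW-C = (0, -35, +0.07).
Determinant of the coordinate differences = (-105)·(-35) − 0·20 = 3675.
∂h/∂x = [(+0.10)·(-35) − (+0.07)·20] / 3675 = -0.001333
∂h/∂y = [(-105)·(+0.07) − 0·(+0.10)] / 3675 = -0.002000
Head at (10, -110) = 416.55 + (-0.001333)·(-310) + (-0.002000)·(-305) = 417.57 m.
That is higher than the 416.55 m at OW-A, so the point is upgradient.

upgradient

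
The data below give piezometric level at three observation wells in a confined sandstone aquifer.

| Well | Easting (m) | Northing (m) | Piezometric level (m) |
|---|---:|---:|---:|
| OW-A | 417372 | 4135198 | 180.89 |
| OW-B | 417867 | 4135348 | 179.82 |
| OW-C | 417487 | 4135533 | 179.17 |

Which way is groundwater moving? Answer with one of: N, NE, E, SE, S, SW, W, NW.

N

Differences from OW-A: to OW-B (Δx, Δy, Δh) = (495, 150, -1.07); to OW-C = (115, 335, -1.72).
Determinant of the coordinate differences = 495·335 − 115·150 = 148575.
∂h/∂x = [(-1.07)·335 − (-1.72)·150] / 148575 = -0.0006761
∂h/∂y = [495·(-1.72) − 115·(-1.07)] / 148575 = -0.004902
Flow = −∇h = (+0.0006761 east, +0.004902 north), which points north.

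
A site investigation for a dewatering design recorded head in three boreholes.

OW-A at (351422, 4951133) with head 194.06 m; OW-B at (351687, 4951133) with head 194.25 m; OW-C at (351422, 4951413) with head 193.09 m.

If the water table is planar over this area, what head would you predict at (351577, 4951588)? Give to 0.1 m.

192.6 m

∂h/∂x = (194.25 − 194.06) / (351687 − 351422) = +0.0007170
∂h/∂y = (193.09 − 194.06) / (4951413 − 4951133) = -0.003464
h(351577, 4951588) = 194.06 + (+0.0007170)·(155) + (-0.003464)·(455) = 194.06 +0.111 -1.576 = 192.595 m.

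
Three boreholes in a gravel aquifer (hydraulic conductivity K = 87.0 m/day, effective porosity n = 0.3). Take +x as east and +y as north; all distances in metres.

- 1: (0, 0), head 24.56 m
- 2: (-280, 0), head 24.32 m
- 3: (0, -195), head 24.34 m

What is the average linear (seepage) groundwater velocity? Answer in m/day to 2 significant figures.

0.41 m/day

∂h/∂x = (24.32 − 24.56) / (-280 − 0) = +0.0008571
∂h/∂y = (24.34 − 24.56) / (-195 − 0) = +0.001128
|∇h| = √(0.0008571² + 0.001128²) = 0.001417
Seepage velocity v = K·i/n = 87.0 × 0.001417 / 0.3 = 0.4109 m/day.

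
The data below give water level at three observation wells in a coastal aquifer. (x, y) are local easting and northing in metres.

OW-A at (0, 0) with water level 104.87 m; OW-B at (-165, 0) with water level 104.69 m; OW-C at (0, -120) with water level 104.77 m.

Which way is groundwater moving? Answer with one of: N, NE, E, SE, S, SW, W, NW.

SW

∂h/∂x = (104.69 − 104.87) / (-165 − 0) = +0.001091
∂h/∂y = (104.77 − 104.87) / (-120 − 0) = +0.0008333
Flow = −∇h = (-0.001091 east, -0.0008333 north), which points southwest.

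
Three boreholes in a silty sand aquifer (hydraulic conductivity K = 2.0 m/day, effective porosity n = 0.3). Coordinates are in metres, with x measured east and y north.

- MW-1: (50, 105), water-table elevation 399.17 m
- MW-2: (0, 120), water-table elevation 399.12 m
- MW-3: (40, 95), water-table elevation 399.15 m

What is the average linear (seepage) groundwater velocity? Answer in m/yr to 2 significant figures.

3.5 m/yr

With h = a·x + b·y + c and MW-1 as origin, the differences give:
  (-50)·a + 15·b = -0.05
  (-10)·a + (-10)·b = -0.02
Eliminate b (×(-10) and ×15, subtract): 650·a = 0.800 → a = ∂h/∂x = +0.001231
Back-substitute: b = ∂h/∂y = +0.0007692.
|∇h| = √(0.001231² + 0.0007692²) = 0.001452
Seepage velocity v = K·i/n = 2.0 × 0.001452 / 0.3 = 0.00968 m/day = 3.536 m/yr.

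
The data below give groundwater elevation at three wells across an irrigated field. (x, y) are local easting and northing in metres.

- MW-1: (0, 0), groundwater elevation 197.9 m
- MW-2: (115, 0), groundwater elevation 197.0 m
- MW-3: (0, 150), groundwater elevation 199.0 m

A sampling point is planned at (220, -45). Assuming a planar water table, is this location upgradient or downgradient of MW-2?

∂h/∂x = (197.0 − 197.9) / (115 − 0) = -0.007826
∂h/∂y = (199.0 − 197.9) / (150 − 0) = +0.007333
Head at (220, -45) = 197.9 + (-0.007826)·(220) + (+0.007333)·(-45) = 195.85 m.
That is lower than the 197.0 m at MW-2, so the point is downgradient.

downgradient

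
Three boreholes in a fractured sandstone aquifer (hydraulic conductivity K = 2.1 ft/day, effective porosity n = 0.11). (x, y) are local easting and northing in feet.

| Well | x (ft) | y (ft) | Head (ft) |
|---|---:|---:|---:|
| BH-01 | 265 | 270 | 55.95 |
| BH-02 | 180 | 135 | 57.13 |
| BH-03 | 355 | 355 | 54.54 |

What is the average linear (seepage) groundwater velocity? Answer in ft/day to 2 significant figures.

With h = a·x + b·y + c and BH-01 as origin, the differences give:
  (-85)·a + (-135)·b = +1.18
  90·a + 85·b = -1.41
Eliminate b (×85 and ×(-135), subtract): 4925·a = -90.050 → a = ∂h/∂x = -0.01828
Back-substitute: b = ∂h/∂y = +0.002772.
|∇h| = √(-0.01828² + 0.002772²) = 0.01849
Seepage velocity v = K·i/n = 2.1 × 0.01849 / 0.11 = 0.353 ft/day.

0.35 ft/day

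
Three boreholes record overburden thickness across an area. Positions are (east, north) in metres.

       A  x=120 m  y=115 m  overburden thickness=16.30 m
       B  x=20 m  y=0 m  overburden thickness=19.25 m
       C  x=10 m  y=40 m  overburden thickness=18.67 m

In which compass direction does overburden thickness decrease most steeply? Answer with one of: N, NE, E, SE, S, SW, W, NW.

With d = a·x + b·y + c and A as origin, the differences give:
  (-100)·a + (-115)·b = +2.95
  (-110)·a + (-75)·b = +2.37
Eliminate b (×(-75) and ×(-115), subtract): -5150·a = 51.300 → a = ∂d/∂x = -0.009961
Back-substitute: b = ∂d/∂y = -0.01699.
Steepest decrease is along −∇f = (+0.009961 E, +0.01699 N) → northeast.

NE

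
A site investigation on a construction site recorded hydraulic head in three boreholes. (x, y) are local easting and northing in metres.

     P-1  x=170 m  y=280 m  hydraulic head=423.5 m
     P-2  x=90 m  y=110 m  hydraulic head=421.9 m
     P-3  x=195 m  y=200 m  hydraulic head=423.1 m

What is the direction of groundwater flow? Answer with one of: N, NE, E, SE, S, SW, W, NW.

SW

Taking P-1 as reference: P-2−P-1 = (-80, -170, -1.6); P-3−P-1 = (25, -80, -0.4).
Determinant of the coordinate differences = (-80)·(-80) − 25·(-170) = 10650.
∂h/∂x = [(-1.6)·(-80) − (-0.4)·(-170)] / 10650 = +0.005634
∂h/∂y = [(-80)·(-0.4) − 25·(-1.6)] / 10650 = +0.006761
Flow = −∇h = (-0.005634 east, -0.006761 north), which points southwest.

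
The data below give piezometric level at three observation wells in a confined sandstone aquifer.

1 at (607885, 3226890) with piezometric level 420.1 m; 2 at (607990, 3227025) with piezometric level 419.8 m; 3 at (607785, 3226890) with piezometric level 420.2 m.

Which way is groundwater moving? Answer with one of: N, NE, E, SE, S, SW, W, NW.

NE

Taking 1 as reference: 2−1 = (105, 135, -0.3); 3−1 = (-100, 0, +0.1).
Solve a·Δx + b·Δy = Δh: det = 105·0 − (-100)·135 = 13500.
∂h/∂x = [(-0.3)·0 − (+0.1)·135] / 13500 = -0.0010000
∂h/∂y = [105·(+0.1) − (-100)·(-0.3)] / 13500 = -0.001444
Flow = −∇h = (+0.0010000 east, +0.001444 north), which points northeast.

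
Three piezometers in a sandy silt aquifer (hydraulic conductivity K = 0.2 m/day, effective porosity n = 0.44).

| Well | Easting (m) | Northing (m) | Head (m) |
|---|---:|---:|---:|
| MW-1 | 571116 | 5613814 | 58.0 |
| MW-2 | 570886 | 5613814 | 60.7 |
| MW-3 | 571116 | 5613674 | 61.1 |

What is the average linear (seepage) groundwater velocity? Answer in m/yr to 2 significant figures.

4.2 m/yr

∂h/∂x = (60.7 − 58.0) / (570886 − 571116) = -0.01174
∂h/∂y = (61.1 − 58.0) / (5613674 − 5613814) = -0.02214
|∇h| = √(-0.01174² + -0.02214²) = 0.02506
Seepage velocity v = K·i/n = 0.2 × 0.02506 / 0.44 = 0.01139 m/day = 4.16 m/yr.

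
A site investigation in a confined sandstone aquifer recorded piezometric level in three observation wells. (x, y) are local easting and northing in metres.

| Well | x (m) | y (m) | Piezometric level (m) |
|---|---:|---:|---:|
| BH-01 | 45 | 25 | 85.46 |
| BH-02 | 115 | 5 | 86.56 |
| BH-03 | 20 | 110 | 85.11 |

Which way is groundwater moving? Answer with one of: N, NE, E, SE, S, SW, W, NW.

W

Taking BH-01 as reference: BH-02−BH-01 = (70, -20, +1.10); BH-03−BH-01 = (-25, 85, -0.35).
Determinant of the coordinate differences = 70·85 − (-25)·(-20) = 5450.
∂h/∂x = [(+1.10)·85 − (-0.35)·(-20)] / 5450 = +0.01587
∂h/∂y = [70·(-0.35) − (-25)·(+1.10)] / 5450 = +0.0005505
Flow = −∇h = (-0.01587 east, -0.0005505 north), which points west.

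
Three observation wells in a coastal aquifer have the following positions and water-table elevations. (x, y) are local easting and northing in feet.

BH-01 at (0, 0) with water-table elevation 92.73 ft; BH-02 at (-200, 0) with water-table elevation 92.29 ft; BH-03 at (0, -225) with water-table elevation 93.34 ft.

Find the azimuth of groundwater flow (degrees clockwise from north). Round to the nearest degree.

∂h/∂x = (92.29 − 92.73) / (-200 − 0) = +0.002200
∂h/∂y = (93.34 − 92.73) / (-225 − 0) = -0.002711
Flow direction (−∇h) has components (-0.002200 E, +0.002711 N).
Azimuth = atan2(E, N) = atan2(-0.002200, +0.002711) = 320.9° ≈ 321°.

321°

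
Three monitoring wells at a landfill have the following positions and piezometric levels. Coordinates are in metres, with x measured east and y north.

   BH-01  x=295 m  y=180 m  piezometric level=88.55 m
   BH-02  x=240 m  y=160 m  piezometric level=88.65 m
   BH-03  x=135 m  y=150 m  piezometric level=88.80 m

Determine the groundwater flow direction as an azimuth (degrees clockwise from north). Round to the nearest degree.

Taking BH-01 as reference: BH-02−BH-01 = (-55, -20, +0.10); BH-03−BH-01 = (-160, -30, +0.25).
Solve a·Δx + b·Δy = Δh: det = (-55)·(-30) − (-160)·(-20) = -1550.
∂h/∂x = [(+0.10)·(-30) − (+0.25)·(-20)] / -1550 = -0.001290
∂h/∂y = [(-55)·(+0.25) − (-160)·(+0.10)] / -1550 = -0.001452
Flow direction (−∇h) has components (+0.001290 E, +0.001452 N).
Azimuth = atan2(E, N) = atan2(+0.001290, +0.001452) = 41.6° ≈ 042°.

042°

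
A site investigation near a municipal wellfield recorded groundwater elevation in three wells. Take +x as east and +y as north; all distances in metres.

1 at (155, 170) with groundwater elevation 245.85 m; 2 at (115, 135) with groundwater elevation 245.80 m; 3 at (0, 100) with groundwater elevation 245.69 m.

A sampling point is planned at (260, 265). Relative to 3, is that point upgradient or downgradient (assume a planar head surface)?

upgradient

Differences from 1: to 2 (Δx, Δy, Δh) = (-40, -35, -0.05); to 3 = (-155, -70, -0.16).
Determinant of the coordinate differences = (-40)·(-70) − (-155)·(-35) = -2625.
∂h/∂x = [(-0.05)·(-70) − (-0.16)·(-35)] / -2625 = +0.0008000
∂h/∂y = [(-40)·(-0.16) − (-155)·(-0.05)] / -2625 = +0.0005143
Head at (260, 265) = 245.85 + (+0.0008000)·(105) + (+0.0005143)·(95) = 245.98 m.
That is higher than the 245.69 m at 3, so the point is upgradient.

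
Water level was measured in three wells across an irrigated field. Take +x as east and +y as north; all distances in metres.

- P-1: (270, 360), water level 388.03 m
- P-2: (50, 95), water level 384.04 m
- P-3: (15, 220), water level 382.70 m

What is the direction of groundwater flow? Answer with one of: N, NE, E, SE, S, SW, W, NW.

With h = a·x + b·y + c and P-1 as origin, the differences give:
  (-220)·a + (-265)·b = -3.99
  (-255)·a + (-140)·b = -5.33
Eliminate b (×(-140) and ×(-265), subtract): -36775·a = -853.850 → a = ∂h/∂x = +0.02322
Back-substitute: b = ∂h/∂y = -0.004219.
Flow = −∇h = (-0.02322 east, +0.004219 north), which points west.

W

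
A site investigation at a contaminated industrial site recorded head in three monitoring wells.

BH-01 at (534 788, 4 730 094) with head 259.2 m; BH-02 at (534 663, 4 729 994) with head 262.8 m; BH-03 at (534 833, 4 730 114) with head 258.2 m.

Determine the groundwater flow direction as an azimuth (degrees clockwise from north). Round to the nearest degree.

With h = a·x + b·y + c and BH-01 as origin, the differences give:
  (-125)·a + (-100)·b = +3.6
  45·a + 20·b = -1.0
Eliminate b (×20 and ×(-100), subtract): 2000·a = -28.00 → a = ∂h/∂x = -0.01400
Back-substitute: b = ∂h/∂y = -0.01850.
Flow direction (−∇h) has components (+0.01400 E, +0.01850 N).
Azimuth = atan2(E, N) = atan2(+0.01400, +0.01850) = 37.1° ≈ 037°.

037°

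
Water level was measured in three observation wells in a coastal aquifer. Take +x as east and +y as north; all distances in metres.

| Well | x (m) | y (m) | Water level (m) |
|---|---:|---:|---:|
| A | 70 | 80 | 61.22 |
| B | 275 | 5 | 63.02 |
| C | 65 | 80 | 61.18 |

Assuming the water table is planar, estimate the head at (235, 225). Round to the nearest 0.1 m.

62.2 m

Taking A as reference: B−A = (205, -75, +1.80); C−A = (-5, 0, -0.04).
Solve a·Δx + b·Δy = Δh: det = 205·0 − (-5)·(-75) = -375.
∂h/∂x = [(+1.80)·0 − (-0.04)·(-75)] / -375 = +0.008000
∂h/∂y = [205·(-0.04) − (-5)·(+1.80)] / -375 = -0.002133
h(235, 225) = 61.22 + (+0.008000)·(165) + (-0.002133)·(145) = 61.22 +1.320 -0.309 = 62.231 m.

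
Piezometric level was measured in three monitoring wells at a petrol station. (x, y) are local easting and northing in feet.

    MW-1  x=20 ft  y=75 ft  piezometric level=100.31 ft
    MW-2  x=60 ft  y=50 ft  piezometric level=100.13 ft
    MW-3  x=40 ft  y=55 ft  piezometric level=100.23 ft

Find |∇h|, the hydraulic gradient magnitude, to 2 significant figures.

0.0055

Taking MW-1 as reference: MW-2−MW-1 = (40, -25, -0.18); MW-3−MW-1 = (20, -20, -0.08).
Solve a·Δx + b·Δy = Δh: det = 40·(-20) − 20·(-25) = -300.
∂h/∂x = [(-0.18)·(-20) − (-0.08)·(-25)] / -300 = -0.005333
∂h/∂y = [40·(-0.08) − 20·(-0.18)] / -300 = -0.001333
|∇h| = √(-0.005333² + -0.001333²) = 0.005497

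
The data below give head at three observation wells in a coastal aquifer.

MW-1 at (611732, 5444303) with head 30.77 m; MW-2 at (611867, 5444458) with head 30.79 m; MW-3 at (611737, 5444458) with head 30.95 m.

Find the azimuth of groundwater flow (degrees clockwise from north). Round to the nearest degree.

Taking MW-1 as reference: MW-2−MW-1 = (135, 155, +0.02); MW-3−MW-1 = (5, 155, +0.18).
Solve a·Δx + b·Δy = Δh: det = 135·155 − 5·155 = 20150.
∂h/∂x = [(+0.02)·155 − (+0.18)·155] / 20150 = -0.001231
∂h/∂y = [135·(+0.18) − 5·(+0.02)] / 20150 = +0.001201
Flow direction (−∇h) has components (+0.001231 E, -0.001201 N).
Azimuth = atan2(E, N) = atan2(+0.001231, -0.001201) = 134.3° ≈ 134°.

134°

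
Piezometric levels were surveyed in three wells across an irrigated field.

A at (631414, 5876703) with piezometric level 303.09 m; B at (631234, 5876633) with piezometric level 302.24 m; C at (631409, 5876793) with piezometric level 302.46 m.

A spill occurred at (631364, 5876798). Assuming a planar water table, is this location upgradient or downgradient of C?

Differences from A: to B (Δx, Δy, Δh) = (-180, -70, -0.85); to C = (-5, 90, -0.63).
Determinant of the coordinate differences = (-180)·90 − (-5)·(-70) = -16550.
∂h/∂x = [(-0.85)·90 − (-0.63)·(-70)] / -16550 = +0.007287
∂h/∂y = [(-180)·(-0.63) − (-5)·(-0.85)] / -16550 = -0.006595
Head at (631364, 5876798) = 303.09 + (+0.007287)·(-50) + (-0.006595)·(95) = 302.10 m.
That is lower than the 302.46 m at C, so the point is downgradient.

downgradient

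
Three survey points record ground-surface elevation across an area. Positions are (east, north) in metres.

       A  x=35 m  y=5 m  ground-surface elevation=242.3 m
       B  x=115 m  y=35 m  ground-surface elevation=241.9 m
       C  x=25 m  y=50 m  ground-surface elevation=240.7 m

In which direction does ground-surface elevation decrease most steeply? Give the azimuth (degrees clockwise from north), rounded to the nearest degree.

347°

Differences from A: to B (Δx, Δy, Δh) = (80, 30, -0.4); to C = (-10, 45, -1.6).
Solve a·Δx + b·Δy = Δz: det = 80·45 − (-10)·30 = 3900.
∂z/∂x = [(-0.4)·45 − (-1.6)·30] / 3900 = +0.007692
∂z/∂y = [80·(-1.6) − (-10)·(-0.4)] / 3900 = -0.03385
Steepest decrease is along −∇f: components (-0.007692 E, +0.03385 N).
Azimuth = atan2(-0.007692, +0.03385) = 347.2° ≈ 347°.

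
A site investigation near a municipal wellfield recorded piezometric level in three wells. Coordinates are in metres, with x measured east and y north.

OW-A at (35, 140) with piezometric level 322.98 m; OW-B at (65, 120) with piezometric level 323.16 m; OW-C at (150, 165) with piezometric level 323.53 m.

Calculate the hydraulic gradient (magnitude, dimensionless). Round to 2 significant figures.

Differences from OW-A: to OW-B (Δx, Δy, Δh) = (30, -20, +0.18); to OW-C = (115, 25, +0.55).
Determinant of the coordinate differences = 30·25 − 115·(-20) = 3050.
∂h/∂x = [(+0.18)·25 − (+0.55)·(-20)] / 3050 = +0.005082
∂h/∂y = [30·(+0.55) − 115·(+0.18)] / 3050 = -0.001377
|∇h| = √(0.005082² + -0.001377²) = 0.005265

0.0053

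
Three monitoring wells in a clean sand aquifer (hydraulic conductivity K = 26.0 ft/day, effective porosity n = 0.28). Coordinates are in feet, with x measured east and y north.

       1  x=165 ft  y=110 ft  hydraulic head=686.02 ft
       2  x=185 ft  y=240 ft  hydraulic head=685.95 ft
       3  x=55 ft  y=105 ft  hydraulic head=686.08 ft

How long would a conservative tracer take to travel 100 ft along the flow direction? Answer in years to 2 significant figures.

Taking 1 as reference: 2−1 = (20, 130, -0.07); 3−1 = (-110, -5, +0.06).
Determinant of the coordinate differences = 20·(-5) − (-110)·130 = 14200.
∂h/∂x = [(-0.07)·(-5) − (+0.06)·130] / 14200 = -0.0005246
∂h/∂y = [20·(+0.06) − (-110)·(-0.07)] / 14200 = -0.0004577
|∇h| = √(-0.0005246² + -0.0004577²) = 0.0006962
Seepage velocity v = K·i/n = 26.0 × 0.0006962 / 0.28 = 0.06465 ft/day.
t = 100 / 0.06465 = 1547 days = 4.24 years.

4.2 years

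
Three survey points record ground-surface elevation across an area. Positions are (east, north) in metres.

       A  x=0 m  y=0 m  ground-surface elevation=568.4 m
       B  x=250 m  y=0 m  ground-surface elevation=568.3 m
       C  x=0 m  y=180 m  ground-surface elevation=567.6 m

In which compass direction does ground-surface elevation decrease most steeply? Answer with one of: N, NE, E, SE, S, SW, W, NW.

N

∂z/∂x = (568.3 − 568.4) / (250 − 0) = -0.0004000
∂z/∂y = (567.6 − 568.4) / (180 − 0) = -0.004444
Steepest decrease is along −∇f = (+0.0004000 E, +0.004444 N) → north.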